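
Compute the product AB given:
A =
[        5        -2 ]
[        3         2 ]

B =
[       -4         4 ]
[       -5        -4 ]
AB =
[      -10        28 ]
[      -22         4 ]

Matrix multiplication: (AB)[i][j] = sum over k of A[i][k] * B[k][j].
  (AB)[0][0] = (5)*(-4) + (-2)*(-5) = -10
  (AB)[0][1] = (5)*(4) + (-2)*(-4) = 28
  (AB)[1][0] = (3)*(-4) + (2)*(-5) = -22
  (AB)[1][1] = (3)*(4) + (2)*(-4) = 4
AB =
[      -10        28 ]
[      -22         4 ]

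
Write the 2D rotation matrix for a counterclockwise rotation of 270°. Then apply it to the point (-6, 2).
R = [[0, 1], [-1, 0]]; R·(-6, 2) = (2, 6)

Rotation matrix formula: R(θ) = [[cos θ, -sin θ], [sin θ, cos θ]]
For θ = 270°:
cos(270°) = 0
sin(270°) = -1
R = [[0, 1], [-1, 0]]
Apply to (-6, 2): [0·-6 + (1)·2, -1·-6 + 0·2] = (2, 6)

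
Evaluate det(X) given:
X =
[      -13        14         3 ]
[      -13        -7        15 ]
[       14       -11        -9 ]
det(X) = -939

Expand along row 0 (cofactor expansion): det(X) = a*(e*i - f*h) - b*(d*i - f*g) + c*(d*h - e*g), where the 3×3 is [[a, b, c], [d, e, f], [g, h, i]].
Minor M_00 = (-7)*(-9) - (15)*(-11) = 63 + 165 = 228.
Minor M_01 = (-13)*(-9) - (15)*(14) = 117 - 210 = -93.
Minor M_02 = (-13)*(-11) - (-7)*(14) = 143 + 98 = 241.
det(X) = (-13)*(228) - (14)*(-93) + (3)*(241) = -2964 + 1302 + 723 = -939.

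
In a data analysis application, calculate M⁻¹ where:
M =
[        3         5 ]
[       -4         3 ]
det(M) = 29
M⁻¹ =
[     3/29     -5/29 ]
[     4/29      3/29 ]

For a 2×2 matrix M = [[a, b], [c, d]] with det(M) ≠ 0, M⁻¹ = (1/det(M)) * [[d, -b], [-c, a]].
det(M) = (3)*(3) - (5)*(-4) = 9 + 20 = 29.
M⁻¹ = (1/29) * [[3, -5], [4, 3]].
Dividing each entry by 29 and reducing:
M⁻¹ =
[     3/29     -5/29 ]
[     4/29      3/29 ]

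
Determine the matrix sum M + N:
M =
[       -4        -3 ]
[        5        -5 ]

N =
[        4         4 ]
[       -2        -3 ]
M + N =
[        0         1 ]
[        3        -8 ]

Matrix addition is elementwise: (M+N)[i][j] = M[i][j] + N[i][j].
  (M+N)[0][0] = (-4) + (4) = 0
  (M+N)[0][1] = (-3) + (4) = 1
  (M+N)[1][0] = (5) + (-2) = 3
  (M+N)[1][1] = (-5) + (-3) = -8
M + N =
[        0         1 ]
[        3        -8 ]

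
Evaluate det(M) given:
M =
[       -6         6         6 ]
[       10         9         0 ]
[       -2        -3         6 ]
det(M) = -756

Expand along row 0 (cofactor expansion): det(M) = a*(e*i - f*h) - b*(d*i - f*g) + c*(d*h - e*g), where the 3×3 is [[a, b, c], [d, e, f], [g, h, i]].
Minor M_00 = (9)*(6) - (0)*(-3) = 54 - 0 = 54.
Minor M_01 = (10)*(6) - (0)*(-2) = 60 - 0 = 60.
Minor M_02 = (10)*(-3) - (9)*(-2) = -30 + 18 = -12.
det(M) = (-6)*(54) - (6)*(60) + (6)*(-12) = -324 - 360 - 72 = -756.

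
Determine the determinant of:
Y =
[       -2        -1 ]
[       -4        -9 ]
det(Y) = 14

For a 2×2 matrix [[a, b], [c, d]], det = a*d - b*c.
det(Y) = (-2)*(-9) - (-1)*(-4) = 18 - 4 = 14.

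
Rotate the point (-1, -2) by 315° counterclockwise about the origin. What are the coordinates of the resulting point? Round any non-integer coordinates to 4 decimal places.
(-2.1213, -0.7071)

Rotation matrix R(θ) = [[cos θ, -sin θ], [sin θ, cos θ]]; for θ = 315°:
R = [[√2/2, √2/2], [-√2/2, √2/2]]
Result: R × [-1, -2]ᵀ = [√2/2·-1 + (√2/2)·-2, -√2/2·-1 + (√2/2)·-2]ᵀ = (-2.1213, -0.7071)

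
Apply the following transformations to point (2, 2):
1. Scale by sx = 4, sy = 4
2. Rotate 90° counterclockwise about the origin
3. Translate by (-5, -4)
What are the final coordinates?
(-13, 4)

Step 1: Scale → (8, 8)
Step 2: Rotate 90° → (-8, 8)
Step 3: Translate → (-13, 4)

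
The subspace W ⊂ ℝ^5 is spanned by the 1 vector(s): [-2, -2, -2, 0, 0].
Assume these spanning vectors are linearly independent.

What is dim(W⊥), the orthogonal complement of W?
dim(W⊥) = 4

For any subspace W of ℝ^n, dim(W) + dim(W⊥) = n (the whole-space dimension).
Here the given 1 vectors are linearly independent, so dim(W) = 1.
Thus dim(W⊥) = n - dim(W) = 5 - 1 = 4.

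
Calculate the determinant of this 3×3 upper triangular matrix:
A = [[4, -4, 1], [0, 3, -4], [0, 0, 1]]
12

The determinant of a triangular matrix is the product of its diagonal entries (the off-diagonal entries above the diagonal do not affect it).
det(A) = (4) * (3) * (1) = 12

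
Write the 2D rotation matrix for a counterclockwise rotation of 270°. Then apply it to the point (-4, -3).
R = [[0, 1], [-1, 0]]; R·(-4, -3) = (-3, 4)

Rotation matrix formula: R(θ) = [[cos θ, -sin θ], [sin θ, cos θ]]
For θ = 270°:
cos(270°) = 0
sin(270°) = -1
R = [[0, 1], [-1, 0]]
Apply to (-4, -3): [0·-4 + (1)·-3, -1·-4 + 0·-3] = (-3, 4)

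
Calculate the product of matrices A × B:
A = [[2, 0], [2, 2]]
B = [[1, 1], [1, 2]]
[[2, 2], [4, 6]]

Matrix multiplication:
C[0][0] = 2×1 + 0×1 = 2
C[0][1] = 2×1 + 0×2 = 2
C[1][0] = 2×1 + 2×1 = 4
C[1][1] = 2×1 + 2×2 = 6
Result: [[2, 2], [4, 6]]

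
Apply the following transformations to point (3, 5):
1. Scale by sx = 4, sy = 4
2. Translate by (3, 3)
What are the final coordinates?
(15, 23)

Step 1: Scale (3, 5) by (sx, sy) = (4, 4) → (12, 20)
Step 2: Translate by (3, 3) → (15, 23)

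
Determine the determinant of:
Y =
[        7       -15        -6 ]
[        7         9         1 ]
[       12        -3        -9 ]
det(Y) = -897

Expand along row 0 (cofactor expansion): det(Y) = a*(e*i - f*h) - b*(d*i - f*g) + c*(d*h - e*g), where the 3×3 is [[a, b, c], [d, e, f], [g, h, i]].
Minor M_00 = (9)*(-9) - (1)*(-3) = -81 + 3 = -78.
Minor M_01 = (7)*(-9) - (1)*(12) = -63 - 12 = -75.
Minor M_02 = (7)*(-3) - (9)*(12) = -21 - 108 = -129.
det(Y) = (7)*(-78) - (-15)*(-75) + (-6)*(-129) = -546 - 1125 + 774 = -897.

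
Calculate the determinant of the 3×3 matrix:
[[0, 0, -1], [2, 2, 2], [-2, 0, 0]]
-4

Expansion along first row:
det = 0·det([[2,2],[0,0]]) - 0·det([[2,2],[-2,0]]) + -1·det([[2,2],[-2,0]])
    = 0·(2·0 - 2·0) - 0·(2·0 - 2·-2) + -1·(2·0 - 2·-2)
    = 0·0 - 0·4 + -1·4
    = 0 + 0 + -4 = -4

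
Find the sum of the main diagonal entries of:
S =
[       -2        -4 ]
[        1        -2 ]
tr(S) = -2 - 2 = -4

The trace of a square matrix is the sum of its diagonal entries.
Diagonal entries of S: S[0][0] = -2, S[1][1] = -2.
tr(S) = -2 - 2 = -4.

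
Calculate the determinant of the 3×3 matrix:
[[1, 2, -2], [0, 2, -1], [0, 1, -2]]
-3

Expansion along first row:
det = 1·det([[2,-1],[1,-2]]) - 2·det([[0,-1],[0,-2]]) + -2·det([[0,2],[0,1]])
    = 1·(2·-2 - -1·1) - 2·(0·-2 - -1·0) + -2·(0·1 - 2·0)
    = 1·-3 - 2·0 + -2·0
    = -3 + 0 + 0 = -3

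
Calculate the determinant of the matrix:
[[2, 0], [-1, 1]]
2

For a 2×2 matrix [[a, b], [c, d]], det = ad - bc
det = (2)(1) - (0)(-1) = 2 - 0 = 2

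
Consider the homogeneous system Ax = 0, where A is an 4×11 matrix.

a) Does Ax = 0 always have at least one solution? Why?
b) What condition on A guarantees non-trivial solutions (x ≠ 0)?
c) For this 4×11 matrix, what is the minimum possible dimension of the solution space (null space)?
a) Yes, x = 0 is always a solution. b) When A has linearly dependent columns (rank < n). c) Minimum nullity = 7.

a) x = 0 satisfies A·0 = 0, so the zero vector is always a solution.
b) Non-trivial solutions exist iff the columns of A are linearly dependent, equivalently rank(A) < n (the number of columns).
c) By rank-nullity, rank(A) + nullity(A) = n = 11. Since A has only 4 rows, rank(A) ≤ 4, so nullity(A) ≥ 11 - 4 = 7.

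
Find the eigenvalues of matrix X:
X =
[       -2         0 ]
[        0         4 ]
λ = -2, 4

Solve det(X - λI) = 0. For a 2×2 matrix the characteristic equation is λ² - (trace)λ + det = 0.
trace(X) = a + d = -2 + 4 = 2.
det(X) = a*d - b*c = (-2)*(4) - (0)*(0) = -8 - 0 = -8.
Characteristic equation: λ² - (2)λ + (-8) = 0.
Discriminant = (2)² - 4*(-8) = 4 + 32 = 36.
λ = (2 ± √36) / 2 = (2 ± 6) / 2 = -2, 4.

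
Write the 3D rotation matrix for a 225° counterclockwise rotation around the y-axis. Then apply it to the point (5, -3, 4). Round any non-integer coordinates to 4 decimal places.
R = [[-√2/2, 0, -√2/2], [0, 1, 0], [√2/2, 0, -√2/2]]; R·(5, -3, 4) = (-6.3640, -3.0000, 0.7071)

Rotation matrix for 225° around y-axis:
cos(225°) = -√2/2, sin(225°) = -√2/2
R = [[-√2/2, 0, -√2/2], [0, 1, 0], [√2/2, 0, -√2/2]]
Apply to (5, -3, 4): R·[5, -3, 4]ᵀ = (-6.3640, -3.0000, 0.7071)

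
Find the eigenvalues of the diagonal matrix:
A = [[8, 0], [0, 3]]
λ₁ = 8, λ₂ = 3

The characteristic polynomial of A is det(A - λI) = (8 - λ)(3 - λ) = 0.
The roots are λ = 8 and λ = 3, so the eigenvalues are the diagonal entries.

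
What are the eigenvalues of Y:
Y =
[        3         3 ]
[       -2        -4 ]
λ = -3, 2

Solve det(Y - λI) = 0. For a 2×2 matrix the characteristic equation is λ² - (trace)λ + det = 0.
trace(Y) = a + d = 3 - 4 = -1.
det(Y) = a*d - b*c = (3)*(-4) - (3)*(-2) = -12 + 6 = -6.
Characteristic equation: λ² - (-1)λ + (-6) = 0.
Discriminant = (-1)² - 4*(-6) = 1 + 24 = 25.
λ = (-1 ± √25) / 2 = (-1 ± 5) / 2 = -3, 2.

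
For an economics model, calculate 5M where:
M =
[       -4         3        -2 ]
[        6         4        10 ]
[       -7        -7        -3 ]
5M =
[      -20        15       -10 ]
[       30        20        50 ]
[      -35       -35       -15 ]

Scalar multiplication is elementwise: (5M)[i][j] = 5 * M[i][j].
  (5M)[0][0] = 5 * (-4) = -20
  (5M)[0][1] = 5 * (3) = 15
  (5M)[0][2] = 5 * (-2) = -10
  (5M)[1][0] = 5 * (6) = 30
  (5M)[1][1] = 5 * (4) = 20
  (5M)[1][2] = 5 * (10) = 50
  (5M)[2][0] = 5 * (-7) = -35
  (5M)[2][1] = 5 * (-7) = -35
  (5M)[2][2] = 5 * (-3) = -15
5M =
[      -20        15       -10 ]
[       30        20        50 ]
[      -35       -35       -15 ]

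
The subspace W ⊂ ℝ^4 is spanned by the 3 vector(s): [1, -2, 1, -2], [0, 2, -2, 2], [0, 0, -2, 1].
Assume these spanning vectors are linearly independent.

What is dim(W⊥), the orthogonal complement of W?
dim(W⊥) = 1

For any subspace W of ℝ^n, dim(W) + dim(W⊥) = n (the whole-space dimension).
Here the given 3 vectors are linearly independent, so dim(W) = 3.
Thus dim(W⊥) = n - dim(W) = 4 - 3 = 1.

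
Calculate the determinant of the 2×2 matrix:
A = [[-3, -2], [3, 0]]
6

For A = [[a, b], [c, d]], det(A) = a*d - b*c.
det(A) = (-3)*(0) - (-2)*(3) = 0 - -6 = 6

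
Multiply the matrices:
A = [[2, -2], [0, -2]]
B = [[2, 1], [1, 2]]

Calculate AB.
[[2, -2], [-2, -4]]

Each entry (i,j) of AB = sum over k of A[i][k]*B[k][j].
(AB)[0][0] = (2)*(2) + (-2)*(1) = 2
(AB)[0][1] = (2)*(1) + (-2)*(2) = -2
(AB)[1][0] = (0)*(2) + (-2)*(1) = -2
(AB)[1][1] = (0)*(1) + (-2)*(2) = -4
AB = [[2, -2], [-2, -4]]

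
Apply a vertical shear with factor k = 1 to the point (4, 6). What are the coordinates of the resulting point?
(4, 10)

Shear matrix for vertical shear with factor k = 1:
[[1, 0], [1, 1]]
Result: (4, 6) → (4, 10)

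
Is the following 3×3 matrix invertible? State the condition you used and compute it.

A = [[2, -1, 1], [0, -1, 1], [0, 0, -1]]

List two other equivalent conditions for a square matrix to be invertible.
Yes, invertible; det(A) = 2 ≠ 0. Equivalent conditions: rank(A) = 3; Ax = 0 has only the trivial solution; 0 is not an eigenvalue; the columns of A are linearly independent.

To check invertibility, compute det(A).
The given matrix is triangular, so det(A) equals the product of its diagonal entries = 2 ≠ 0.
Since det(A) ≠ 0, A is invertible.
Equivalent conditions for a square matrix A to be invertible:
- rank(A) = 3 (full rank).
- The homogeneous system Ax = 0 has only the trivial solution x = 0.
- 0 is not an eigenvalue of A.
- The columns (equivalently rows) of A are linearly independent.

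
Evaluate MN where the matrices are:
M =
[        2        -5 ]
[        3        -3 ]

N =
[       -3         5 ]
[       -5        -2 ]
MN =
[       19        20 ]
[        6        21 ]

Matrix multiplication: (MN)[i][j] = sum over k of M[i][k] * N[k][j].
  (MN)[0][0] = (2)*(-3) + (-5)*(-5) = 19
  (MN)[0][1] = (2)*(5) + (-5)*(-2) = 20
  (MN)[1][0] = (3)*(-3) + (-3)*(-5) = 6
  (MN)[1][1] = (3)*(5) + (-3)*(-2) = 21
MN =
[       19        20 ]
[        6        21 ]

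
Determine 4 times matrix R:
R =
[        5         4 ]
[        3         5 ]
4R =
[       20        16 ]
[       12        20 ]

Scalar multiplication is elementwise: (4R)[i][j] = 4 * R[i][j].
  (4R)[0][0] = 4 * (5) = 20
  (4R)[0][1] = 4 * (4) = 16
  (4R)[1][0] = 4 * (3) = 12
  (4R)[1][1] = 4 * (5) = 20
4R =
[       20        16 ]
[       12        20 ]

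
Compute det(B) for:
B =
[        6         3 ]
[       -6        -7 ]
det(B) = -24

For a 2×2 matrix [[a, b], [c, d]], det = a*d - b*c.
det(B) = (6)*(-7) - (3)*(-6) = -42 + 18 = -24.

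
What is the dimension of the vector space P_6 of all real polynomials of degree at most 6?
Dimension = 7

A polynomial of degree at most 6 can be written as a₀ + a₁x + a₂x² + … + a_6x^6, with 7 free coefficients a₀, …, a_6.
The set {1, x, x², …, x^6} is a basis: it spans P_6 (every such polynomial is a linear combination of these) and is linearly independent (a polynomial is zero iff all its coefficients are zero).
Therefore dim(P_6) = 6 + 1 = 7.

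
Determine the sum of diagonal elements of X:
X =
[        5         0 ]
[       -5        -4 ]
tr(X) = 5 - 4 = 1

The trace of a square matrix is the sum of its diagonal entries.
Diagonal entries of X: X[0][0] = 5, X[1][1] = -4.
tr(X) = 5 - 4 = 1.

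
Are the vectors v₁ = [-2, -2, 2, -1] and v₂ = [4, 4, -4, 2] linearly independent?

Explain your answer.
No, linearly dependent (v₂ = -2·v₁)

Check whether there is a scalar k with v₂ = k·v₁.
Comparing components, k = -2 satisfies -2·[-2, -2, 2, -1] = [4, 4, -4, 2].
Since v₂ is a scalar multiple of v₁, the two vectors are linearly dependent.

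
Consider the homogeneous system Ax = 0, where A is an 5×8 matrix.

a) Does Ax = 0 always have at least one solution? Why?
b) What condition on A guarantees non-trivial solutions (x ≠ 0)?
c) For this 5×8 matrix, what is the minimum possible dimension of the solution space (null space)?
a) Yes, x = 0 is always a solution. b) When A has linearly dependent columns (rank < n). c) Minimum nullity = 3.

a) x = 0 satisfies A·0 = 0, so the zero vector is always a solution.
b) Non-trivial solutions exist iff the columns of A are linearly dependent, equivalently rank(A) < n (the number of columns).
c) By rank-nullity, rank(A) + nullity(A) = n = 8. Since A has only 5 rows, rank(A) ≤ 5, so nullity(A) ≥ 8 - 5 = 3.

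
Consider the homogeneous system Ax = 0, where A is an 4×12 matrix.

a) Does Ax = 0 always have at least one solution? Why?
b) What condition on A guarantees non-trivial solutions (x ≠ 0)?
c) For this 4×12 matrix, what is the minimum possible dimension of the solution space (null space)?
a) Yes, x = 0 is always a solution. b) When A has linearly dependent columns (rank < n). c) Minimum nullity = 8.

a) x = 0 satisfies A·0 = 0, so the zero vector is always a solution.
b) Non-trivial solutions exist iff the columns of A are linearly dependent, equivalently rank(A) < n (the number of columns).
c) By rank-nullity, rank(A) + nullity(A) = n = 12. Since A has only 4 rows, rank(A) ≤ 4, so nullity(A) ≥ 12 - 4 = 8.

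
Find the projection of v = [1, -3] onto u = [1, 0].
[1, 0]

The projection of v onto u is proj_u(v) = ((v·u) / (u·u)) · u.
v·u = (1)*(1) + (-3)*(0) = 1.
u·u = (1)*(1) + (0)*(0) = 1.
coefficient = 1 / 1 = 1.
proj_u(v) = 1 · [1, 0] = [1, 0].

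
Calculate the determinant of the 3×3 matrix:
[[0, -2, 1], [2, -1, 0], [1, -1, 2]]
7

Expansion along first row:
det = 0·det([[-1,0],[-1,2]]) - -2·det([[2,0],[1,2]]) + 1·det([[2,-1],[1,-1]])
    = 0·(-1·2 - 0·-1) - -2·(2·2 - 0·1) + 1·(2·-1 - -1·1)
    = 0·-2 - -2·4 + 1·-1
    = 0 + 8 + -1 = 7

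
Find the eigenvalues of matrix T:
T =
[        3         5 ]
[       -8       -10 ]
λ = -5, -2

Solve det(T - λI) = 0. For a 2×2 matrix the characteristic equation is λ² - (trace)λ + det = 0.
trace(T) = a + d = 3 - 10 = -7.
det(T) = a*d - b*c = (3)*(-10) - (5)*(-8) = -30 + 40 = 10.
Characteristic equation: λ² - (-7)λ + (10) = 0.
Discriminant = (-7)² - 4*(10) = 49 - 40 = 9.
λ = (-7 ± √9) / 2 = (-7 ± 3) / 2 = -5, -2.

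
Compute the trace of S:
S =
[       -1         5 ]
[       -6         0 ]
tr(S) = -1 + 0 = -1

The trace of a square matrix is the sum of its diagonal entries.
Diagonal entries of S: S[0][0] = -1, S[1][1] = 0.
tr(S) = -1 + 0 = -1.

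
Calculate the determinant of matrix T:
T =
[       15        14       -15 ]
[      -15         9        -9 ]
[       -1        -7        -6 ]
det(T) = -4599

Expand along row 0 (cofactor expansion): det(T) = a*(e*i - f*h) - b*(d*i - f*g) + c*(d*h - e*g), where the 3×3 is [[a, b, c], [d, e, f], [g, h, i]].
Minor M_00 = (9)*(-6) - (-9)*(-7) = -54 - 63 = -117.
Minor M_01 = (-15)*(-6) - (-9)*(-1) = 90 - 9 = 81.
Minor M_02 = (-15)*(-7) - (9)*(-1) = 105 + 9 = 114.
det(T) = (15)*(-117) - (14)*(81) + (-15)*(114) = -1755 - 1134 - 1710 = -4599.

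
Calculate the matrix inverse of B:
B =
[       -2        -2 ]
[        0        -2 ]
det(B) = 4
B⁻¹ =
[     -1/2       1/2 ]
[        0      -1/2 ]

For a 2×2 matrix B = [[a, b], [c, d]] with det(B) ≠ 0, B⁻¹ = (1/det(B)) * [[d, -b], [-c, a]].
det(B) = (-2)*(-2) - (-2)*(0) = 4 - 0 = 4.
B⁻¹ = (1/4) * [[-2, 2], [0, -2]].
Dividing each entry by 4 and reducing:
B⁻¹ =
[     -1/2       1/2 ]
[        0      -1/2 ]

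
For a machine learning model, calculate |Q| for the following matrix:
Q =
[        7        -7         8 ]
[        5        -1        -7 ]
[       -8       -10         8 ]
det(Q) = -1122

Expand along row 0 (cofactor expansion): det(Q) = a*(e*i - f*h) - b*(d*i - f*g) + c*(d*h - e*g), where the 3×3 is [[a, b, c], [d, e, f], [g, h, i]].
Minor M_00 = (-1)*(8) - (-7)*(-10) = -8 - 70 = -78.
Minor M_01 = (5)*(8) - (-7)*(-8) = 40 - 56 = -16.
Minor M_02 = (5)*(-10) - (-1)*(-8) = -50 - 8 = -58.
det(Q) = (7)*(-78) - (-7)*(-16) + (8)*(-58) = -546 - 112 - 464 = -1122.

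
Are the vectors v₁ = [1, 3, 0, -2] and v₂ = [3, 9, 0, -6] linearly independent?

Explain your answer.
No, linearly dependent (v₂ = 3·v₁)

Check whether there is a scalar k with v₂ = k·v₁.
Comparing components, k = 3 satisfies 3·[1, 3, 0, -2] = [3, 9, 0, -6].
Since v₂ is a scalar multiple of v₁, the two vectors are linearly dependent.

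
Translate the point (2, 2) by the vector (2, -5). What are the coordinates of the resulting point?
(4, -3)

Translation by (2, -5):
x' = 2 + 2 = 4
y' = 2 + -5 = -3
Homogeneous matrix: [[1, 0, 2], [0, 1, -5], [0, 0, 1]]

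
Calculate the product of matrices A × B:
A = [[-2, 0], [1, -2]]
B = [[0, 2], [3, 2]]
[[0, -4], [-6, -2]]

Matrix multiplication:
C[0][0] = -2×0 + 0×3 = 0
C[0][1] = -2×2 + 0×2 = -4
C[1][0] = 1×0 + -2×3 = -6
C[1][1] = 1×2 + -2×2 = -2
Result: [[0, -4], [-6, -2]]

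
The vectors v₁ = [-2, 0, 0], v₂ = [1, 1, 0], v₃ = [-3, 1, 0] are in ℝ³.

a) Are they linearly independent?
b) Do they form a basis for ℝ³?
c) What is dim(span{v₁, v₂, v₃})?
Not independent, not a basis, dim(span) = 2

Check whether v₃ can be written as a linear combination of v₁ and v₂.
v₃ = (2)·v₁ + (1)·v₂ = [-3, 1, 0], so the three vectors are linearly dependent.
Thus they do not form a basis for ℝ³, and dim(span{v₁, v₂, v₃}) = 2 (spanned by v₁ and v₂).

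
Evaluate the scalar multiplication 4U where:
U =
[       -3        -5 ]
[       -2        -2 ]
4U =
[      -12       -20 ]
[       -8        -8 ]

Scalar multiplication is elementwise: (4U)[i][j] = 4 * U[i][j].
  (4U)[0][0] = 4 * (-3) = -12
  (4U)[0][1] = 4 * (-5) = -20
  (4U)[1][0] = 4 * (-2) = -8
  (4U)[1][1] = 4 * (-2) = -8
4U =
[      -12       -20 ]
[       -8        -8 ]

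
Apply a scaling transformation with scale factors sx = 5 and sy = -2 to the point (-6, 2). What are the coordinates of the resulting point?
(-30, -4)

Scaling matrix:
[[5, 0], [0, -2]]
Result: (-6 × 5, 2 × -2) = (-30, -4)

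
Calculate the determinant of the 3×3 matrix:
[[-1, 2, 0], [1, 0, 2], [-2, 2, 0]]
-4

Expansion along first row:
det = -1·det([[0,2],[2,0]]) - 2·det([[1,2],[-2,0]]) + 0·det([[1,0],[-2,2]])
    = -1·(0·0 - 2·2) - 2·(1·0 - 2·-2) + 0·(1·2 - 0·-2)
    = -1·-4 - 2·4 + 0·2
    = 4 + -8 + 0 = -4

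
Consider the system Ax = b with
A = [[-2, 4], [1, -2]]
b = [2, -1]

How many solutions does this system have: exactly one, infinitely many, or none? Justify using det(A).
Infinitely many solutions

det(A) = (-2)*(-2) - (4)*(1) = 0, so A is singular (column 2 is -2 times column 1).
b = [2, -1] = -1 * column 1 of A, so b lies in the column space of A.
A singular matrix whose right-hand side is in its column space gives a 1-parameter family of solutions — infinitely many.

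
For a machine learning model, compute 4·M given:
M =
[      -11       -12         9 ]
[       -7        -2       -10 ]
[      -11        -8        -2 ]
4M =
[      -44       -48        36 ]
[      -28        -8       -40 ]
[      -44       -32        -8 ]

Scalar multiplication is elementwise: (4M)[i][j] = 4 * M[i][j].
  (4M)[0][0] = 4 * (-11) = -44
  (4M)[0][1] = 4 * (-12) = -48
  (4M)[0][2] = 4 * (9) = 36
  (4M)[1][0] = 4 * (-7) = -28
  (4M)[1][1] = 4 * (-2) = -8
  (4M)[1][2] = 4 * (-10) = -40
  (4M)[2][0] = 4 * (-11) = -44
  (4M)[2][1] = 4 * (-8) = -32
  (4M)[2][2] = 4 * (-2) = -8
4M =
[      -44       -48        36 ]
[      -28        -8       -40 ]
[      -44       -32        -8 ]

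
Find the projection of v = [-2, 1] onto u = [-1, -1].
[-1/2, -1/2]

The projection of v onto u is proj_u(v) = ((v·u) / (u·u)) · u.
v·u = (-2)*(-1) + (1)*(-1) = 1.
u·u = (-1)*(-1) + (-1)*(-1) = 2.
coefficient = 1 / 2 = 1/2.
proj_u(v) = 1/2 · [-1, -1] = [-1/2, -1/2].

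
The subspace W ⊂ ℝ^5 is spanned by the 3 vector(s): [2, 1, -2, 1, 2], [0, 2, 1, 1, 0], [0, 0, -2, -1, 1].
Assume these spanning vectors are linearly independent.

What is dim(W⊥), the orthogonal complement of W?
dim(W⊥) = 2

For any subspace W of ℝ^n, dim(W) + dim(W⊥) = n (the whole-space dimension).
Here the given 3 vectors are linearly independent, so dim(W) = 3.
Thus dim(W⊥) = n - dim(W) = 5 - 3 = 2.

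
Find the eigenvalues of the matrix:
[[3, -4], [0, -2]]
λ = -2 and λ = 3

Characteristic equation: det(A - λI) = 0
λ² - (trace)λ + (det) = 0
λ² - (1)λ + (-6) = 0
λ² - 1λ - 6 = 0
Solving: λ = -2, 3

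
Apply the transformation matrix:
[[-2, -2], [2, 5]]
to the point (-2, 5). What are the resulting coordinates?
(-6, 21)

Matrix multiplication:
[[-2, -2], [2, 5]] × [-2, 5]ᵀ
= [-2×-2 + -2×5, 2×-2 + 5×5]ᵀ
= [-6.0000, 21.0000]ᵀ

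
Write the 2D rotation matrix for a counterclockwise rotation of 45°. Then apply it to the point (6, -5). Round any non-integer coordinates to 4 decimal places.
R = [[√2/2, -√2/2], [√2/2, √2/2]]; R·(6, -5) = (7.7782, 0.7071)

Rotation matrix formula: R(θ) = [[cos θ, -sin θ], [sin θ, cos θ]]
For θ = 45°:
cos(45°) = √2/2
sin(45°) = √2/2
R = [[√2/2, -√2/2], [√2/2, √2/2]]
Apply to (6, -5): [√2/2·6 + (-√2/2)·-5, √2/2·6 + √2/2·-5] = (7.7782, 0.7071)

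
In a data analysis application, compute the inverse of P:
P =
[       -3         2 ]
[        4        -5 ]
det(P) = 7
P⁻¹ =
[     -5/7      -2/7 ]
[     -4/7      -3/7 ]

For a 2×2 matrix P = [[a, b], [c, d]] with det(P) ≠ 0, P⁻¹ = (1/det(P)) * [[d, -b], [-c, a]].
det(P) = (-3)*(-5) - (2)*(4) = 15 - 8 = 7.
P⁻¹ = (1/7) * [[-5, -2], [-4, -3]].
Dividing each entry by 7 and reducing:
P⁻¹ =
[     -5/7      -2/7 ]
[     -4/7      -3/7 ]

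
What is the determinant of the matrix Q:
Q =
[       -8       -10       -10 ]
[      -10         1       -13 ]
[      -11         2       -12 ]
det(Q) = -252

Expand along row 0 (cofactor expansion): det(Q) = a*(e*i - f*h) - b*(d*i - f*g) + c*(d*h - e*g), where the 3×3 is [[a, b, c], [d, e, f], [g, h, i]].
Minor M_00 = (1)*(-12) - (-13)*(2) = -12 + 26 = 14.
Minor M_01 = (-10)*(-12) - (-13)*(-11) = 120 - 143 = -23.
Minor M_02 = (-10)*(2) - (1)*(-11) = -20 + 11 = -9.
det(Q) = (-8)*(14) - (-10)*(-23) + (-10)*(-9) = -112 - 230 + 90 = -252.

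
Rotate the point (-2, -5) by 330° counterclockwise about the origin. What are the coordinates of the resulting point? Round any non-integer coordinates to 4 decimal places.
(-4.2321, -3.3301)

Rotation matrix R(θ) = [[cos θ, -sin θ], [sin θ, cos θ]]; for θ = 330°:
R = [[√3/2, 1/2], [-1/2, √3/2]]
Result: R × [-2, -5]ᵀ = [√3/2·-2 + (1/2)·-5, -1/2·-2 + (√3/2)·-5]ᵀ = (-4.2321, -3.3301)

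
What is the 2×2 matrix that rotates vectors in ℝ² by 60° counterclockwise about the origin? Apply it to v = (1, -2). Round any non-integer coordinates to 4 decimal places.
R = [[1/2, -√3/2], [√3/2, 1/2]]; R·v = (2.2321, -0.1340)

A counterclockwise rotation by angle θ in ℝ² has matrix R(θ) = [[cos θ, -sin θ], [sin θ, cos θ]].
For θ = 60°: cos θ = 1/2, sin θ = √3/2.
R(60°) = [[1/2, -√3/2], [√3/2, 1/2]].
R·v = [1/2·1 + (-√3/2)·-2, √3/2·1 + 1/2·-2] = (2.2321, -0.1340).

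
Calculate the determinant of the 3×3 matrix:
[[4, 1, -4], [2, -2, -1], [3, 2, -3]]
-5

Expansion along first row:
det = 4·det([[-2,-1],[2,-3]]) - 1·det([[2,-1],[3,-3]]) + -4·det([[2,-2],[3,2]])
    = 4·(-2·-3 - -1·2) - 1·(2·-3 - -1·3) + -4·(2·2 - -2·3)
    = 4·8 - 1·-3 + -4·10
    = 32 + 3 + -40 = -5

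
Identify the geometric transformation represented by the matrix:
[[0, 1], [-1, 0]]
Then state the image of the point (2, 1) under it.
rotation by 90° clockwise (i.e., 270° counterclockwise); image of (2, 1) is (1, -2)

This matches the form [[cos θ, -sin θ], [sin θ, cos θ]] of a rotation matrix; reading off cos θ and sin θ gives the angle.
The matrix [[0, 1], [-1, 0]] represents: rotation by 90° clockwise (i.e., 270° counterclockwise).
Applying it to (2, 1): [0·2 + 1·1, -1·2 + 0·1] = (1, -2).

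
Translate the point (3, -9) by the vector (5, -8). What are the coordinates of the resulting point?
(8, -17)

Translation by (5, -8):
x' = 3 + 5 = 8
y' = -9 + -8 = -17
Homogeneous matrix: [[1, 0, 5], [0, 1, -8], [0, 0, 1]]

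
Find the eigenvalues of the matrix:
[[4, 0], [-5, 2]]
λ = 2 and λ = 4

Characteristic equation: det(A - λI) = 0
λ² - (trace)λ + (det) = 0
λ² - (6)λ + (8) = 0
λ² - 6λ + 8 = 0
Solving: λ = 2, 4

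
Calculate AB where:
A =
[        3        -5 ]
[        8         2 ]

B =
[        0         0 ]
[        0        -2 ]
AB =
[        0        10 ]
[        0        -4 ]

Matrix multiplication: (AB)[i][j] = sum over k of A[i][k] * B[k][j].
  (AB)[0][0] = (3)*(0) + (-5)*(0) = 0
  (AB)[0][1] = (3)*(0) + (-5)*(-2) = 10
  (AB)[1][0] = (8)*(0) + (2)*(0) = 0
  (AB)[1][1] = (8)*(0) + (2)*(-2) = -4
AB =
[        0        10 ]
[        0        -4 ]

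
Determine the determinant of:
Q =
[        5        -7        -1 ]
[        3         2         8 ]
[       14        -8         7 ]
det(Q) = -195

Expand along row 0 (cofactor expansion): det(Q) = a*(e*i - f*h) - b*(d*i - f*g) + c*(d*h - e*g), where the 3×3 is [[a, b, c], [d, e, f], [g, h, i]].
Minor M_00 = (2)*(7) - (8)*(-8) = 14 + 64 = 78.
Minor M_01 = (3)*(7) - (8)*(14) = 21 - 112 = -91.
Minor M_02 = (3)*(-8) - (2)*(14) = -24 - 28 = -52.
det(Q) = (5)*(78) - (-7)*(-91) + (-1)*(-52) = 390 - 637 + 52 = -195.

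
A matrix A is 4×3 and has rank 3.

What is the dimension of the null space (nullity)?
0

The rank-nullity theorem for an m×n matrix states:
rank(A) + nullity(A) = n (the number of columns).
Here n = 3 and rank(A) = 3, so nullity(A) = 3 - 3 = 0.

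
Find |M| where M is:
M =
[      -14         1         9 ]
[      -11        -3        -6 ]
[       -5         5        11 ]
det(M) = -437

Expand along row 0 (cofactor expansion): det(M) = a*(e*i - f*h) - b*(d*i - f*g) + c*(d*h - e*g), where the 3×3 is [[a, b, c], [d, e, f], [g, h, i]].
Minor M_00 = (-3)*(11) - (-6)*(5) = -33 + 30 = -3.
Minor M_01 = (-11)*(11) - (-6)*(-5) = -121 - 30 = -151.
Minor M_02 = (-11)*(5) - (-3)*(-5) = -55 - 15 = -70.
det(M) = (-14)*(-3) - (1)*(-151) + (9)*(-70) = 42 + 151 - 630 = -437.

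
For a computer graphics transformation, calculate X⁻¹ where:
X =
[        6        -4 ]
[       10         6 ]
det(X) = 76
X⁻¹ =
[     3/38      1/19 ]
[    -5/38      3/38 ]

For a 2×2 matrix X = [[a, b], [c, d]] with det(X) ≠ 0, X⁻¹ = (1/det(X)) * [[d, -b], [-c, a]].
det(X) = (6)*(6) - (-4)*(10) = 36 + 40 = 76.
X⁻¹ = (1/76) * [[6, 4], [-10, 6]].
Dividing each entry by 76 and reducing:
X⁻¹ =
[     3/38      1/19 ]
[    -5/38      3/38 ]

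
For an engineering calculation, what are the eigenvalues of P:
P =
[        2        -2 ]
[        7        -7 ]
λ = -5, 0

Solve det(P - λI) = 0. For a 2×2 matrix the characteristic equation is λ² - (trace)λ + det = 0.
trace(P) = a + d = 2 - 7 = -5.
det(P) = a*d - b*c = (2)*(-7) - (-2)*(7) = -14 + 14 = 0.
Characteristic equation: λ² - (-5)λ + (0) = 0.
Discriminant = (-5)² - 4*(0) = 25 - 0 = 25.
λ = (-5 ± √25) / 2 = (-5 ± 5) / 2 = -5, 0.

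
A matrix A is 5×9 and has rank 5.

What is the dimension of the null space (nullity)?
4

The rank-nullity theorem for an m×n matrix states:
rank(A) + nullity(A) = n (the number of columns).
Here n = 9 and rank(A) = 5, so nullity(A) = 9 - 5 = 4.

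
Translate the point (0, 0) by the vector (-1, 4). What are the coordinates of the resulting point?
(-1, 4)

Translation by (-1, 4):
x' = 0 + -1 = -1
y' = 0 + 4 = 4
Homogeneous matrix: [[1, 0, -1], [0, 1, 4], [0, 0, 1]]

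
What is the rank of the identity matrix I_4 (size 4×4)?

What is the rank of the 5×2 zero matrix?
rank(I_4) = 4, rank(0) = 0

The identity I_4 has 4 columns that are the standard basis vectors e_1, …, e_4. These are linearly independent, so all 4 columns are pivots and rank(I_4) = 4.
The 5×2 zero matrix has every entry zero, so every row is the zero row and there are no pivots; rank(0) = 0.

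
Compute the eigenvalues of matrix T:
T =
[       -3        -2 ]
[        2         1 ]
λ = -1, -1

Solve det(T - λI) = 0. For a 2×2 matrix the characteristic equation is λ² - (trace)λ + det = 0.
trace(T) = a + d = -3 + 1 = -2.
det(T) = a*d - b*c = (-3)*(1) - (-2)*(2) = -3 + 4 = 1.
Characteristic equation: λ² - (-2)λ + (1) = 0.
Discriminant = (-2)² - 4*(1) = 4 - 4 = 0.
λ = (-2 ± √0) / 2 = (-2 ± 0) / 2 = -1, -1.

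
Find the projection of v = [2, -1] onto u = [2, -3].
[14/13, -21/13]

The projection of v onto u is proj_u(v) = ((v·u) / (u·u)) · u.
v·u = (2)*(2) + (-1)*(-3) = 7.
u·u = (2)*(2) + (-3)*(-3) = 13.
coefficient = 7 / 13 = 7/13.
proj_u(v) = 7/13 · [2, -3] = [14/13, -21/13].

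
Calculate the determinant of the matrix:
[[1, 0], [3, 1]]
1

For a 2×2 matrix [[a, b], [c, d]], det = ad - bc
det = (1)(1) - (0)(3) = 1 - 0 = 1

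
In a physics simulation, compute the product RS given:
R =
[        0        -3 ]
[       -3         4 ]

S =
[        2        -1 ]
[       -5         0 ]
RS =
[       15         0 ]
[      -26         3 ]

Matrix multiplication: (RS)[i][j] = sum over k of R[i][k] * S[k][j].
  (RS)[0][0] = (0)*(2) + (-3)*(-5) = 15
  (RS)[0][1] = (0)*(-1) + (-3)*(0) = 0
  (RS)[1][0] = (-3)*(2) + (4)*(-5) = -26
  (RS)[1][1] = (-3)*(-1) + (4)*(0) = 3
RS =
[       15         0 ]
[      -26         3 ]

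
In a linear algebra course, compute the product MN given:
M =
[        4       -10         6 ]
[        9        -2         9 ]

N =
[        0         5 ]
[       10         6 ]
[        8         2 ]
MN =
[      -52       -28 ]
[       52        51 ]

Matrix multiplication: (MN)[i][j] = sum over k of M[i][k] * N[k][j].
  (MN)[0][0] = (4)*(0) + (-10)*(10) + (6)*(8) = -52
  (MN)[0][1] = (4)*(5) + (-10)*(6) + (6)*(2) = -28
  (MN)[1][0] = (9)*(0) + (-2)*(10) + (9)*(8) = 52
  (MN)[1][1] = (9)*(5) + (-2)*(6) + (9)*(2) = 51
MN =
[      -52       -28 ]
[       52        51 ]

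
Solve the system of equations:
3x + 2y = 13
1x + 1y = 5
x = 3, y = 2

Use elimination (row reduction):
Equation 1: 3x + 2y = 13.
Equation 2: 1x + 1y = 5.
Multiply Eq1 by 1 and Eq2 by 3: 3x + 2y = 13;  3x + 3y = 15.
Subtract: (1)y = 2, so y = 2.
Back-substitute into Eq1: 3x + 2*(2) = 13, so x = 3.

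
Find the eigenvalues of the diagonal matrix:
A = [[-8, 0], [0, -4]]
λ₁ = -8, λ₂ = -4

The characteristic polynomial of A is det(A - λI) = (-8 - λ)(-4 - λ) = 0.
The roots are λ = -8 and λ = -4, so the eigenvalues are the diagonal entries.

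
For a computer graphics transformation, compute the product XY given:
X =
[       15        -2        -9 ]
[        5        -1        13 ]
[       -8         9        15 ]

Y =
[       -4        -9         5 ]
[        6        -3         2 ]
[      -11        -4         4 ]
XY =
[       27       -93        35 ]
[     -169       -94        75 ]
[      -79       -15        38 ]

Matrix multiplication: (XY)[i][j] = sum over k of X[i][k] * Y[k][j].
  (XY)[0][0] = (15)*(-4) + (-2)*(6) + (-9)*(-11) = 27
  (XY)[0][1] = (15)*(-9) + (-2)*(-3) + (-9)*(-4) = -93
  (XY)[0][2] = (15)*(5) + (-2)*(2) + (-9)*(4) = 35
  (XY)[1][0] = (5)*(-4) + (-1)*(6) + (13)*(-11) = -169
  (XY)[1][1] = (5)*(-9) + (-1)*(-3) + (13)*(-4) = -94
  (XY)[1][2] = (5)*(5) + (-1)*(2) + (13)*(4) = 75
  (XY)[2][0] = (-8)*(-4) + (9)*(6) + (15)*(-11) = -79
  (XY)[2][1] = (-8)*(-9) + (9)*(-3) + (15)*(-4) = -15
  (XY)[2][2] = (-8)*(5) + (9)*(2) + (15)*(4) = 38
XY =
[       27       -93        35 ]
[     -169       -94        75 ]
[      -79       -15        38 ]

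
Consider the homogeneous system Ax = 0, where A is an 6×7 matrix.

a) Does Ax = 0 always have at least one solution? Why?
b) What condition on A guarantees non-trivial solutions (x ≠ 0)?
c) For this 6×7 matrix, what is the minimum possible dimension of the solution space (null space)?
a) Yes, x = 0 is always a solution. b) When A has linearly dependent columns (rank < n). c) Minimum nullity = 1.

a) x = 0 satisfies A·0 = 0, so the zero vector is always a solution.
b) Non-trivial solutions exist iff the columns of A are linearly dependent, equivalently rank(A) < n (the number of columns).
c) By rank-nullity, rank(A) + nullity(A) = n = 7. Since A has only 6 rows, rank(A) ≤ 6, so nullity(A) ≥ 7 - 6 = 1.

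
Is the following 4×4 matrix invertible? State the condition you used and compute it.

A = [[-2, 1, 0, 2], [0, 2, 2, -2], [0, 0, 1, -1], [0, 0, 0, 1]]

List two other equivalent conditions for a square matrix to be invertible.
Yes, invertible; det(A) = -4 ≠ 0. Equivalent conditions: rank(A) = 4; Ax = 0 has only the trivial solution; 0 is not an eigenvalue; the columns of A are linearly independent.

To check invertibility, compute det(A).
The given matrix is triangular, so det(A) equals the product of its diagonal entries = -4 ≠ 0.
Since det(A) ≠ 0, A is invertible.
Equivalent conditions for a square matrix A to be invertible:
- rank(A) = 4 (full rank).
- The homogeneous system Ax = 0 has only the trivial solution x = 0.
- 0 is not an eigenvalue of A.
- The columns (equivalently rows) of A are linearly independent.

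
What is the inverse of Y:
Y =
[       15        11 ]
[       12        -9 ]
det(Y) = -267
Y⁻¹ =
[     3/89    11/267 ]
[     4/89     -5/89 ]

For a 2×2 matrix Y = [[a, b], [c, d]] with det(Y) ≠ 0, Y⁻¹ = (1/det(Y)) * [[d, -b], [-c, a]].
det(Y) = (15)*(-9) - (11)*(12) = -135 - 132 = -267.
Y⁻¹ = (1/-267) * [[-9, -11], [-12, 15]].
Dividing each entry by -267 and reducing:
Y⁻¹ =
[     3/89    11/267 ]
[     4/89     -5/89 ]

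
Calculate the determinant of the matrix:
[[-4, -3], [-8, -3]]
-12

For a 2×2 matrix [[a, b], [c, d]], det = ad - bc
det = (-4)(-3) - (-3)(-8) = 12 - 24 = -12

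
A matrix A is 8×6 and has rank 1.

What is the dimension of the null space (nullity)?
5

The rank-nullity theorem for an m×n matrix states:
rank(A) + nullity(A) = n (the number of columns).
Here n = 6 and rank(A) = 1, so nullity(A) = 6 - 1 = 5.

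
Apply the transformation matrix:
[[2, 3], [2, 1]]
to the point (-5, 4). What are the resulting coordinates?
(2, -6)

Matrix multiplication:
[[2, 3], [2, 1]] × [-5, 4]ᵀ
= [2×-5 + 3×4, 2×-5 + 1×4]ᵀ
= [2.0000, -6.0000]ᵀ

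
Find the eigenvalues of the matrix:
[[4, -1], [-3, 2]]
λ = 1 and λ = 5

Characteristic equation: det(A - λI) = 0
λ² - (trace)λ + (det) = 0
λ² - (6)λ + (5) = 0
λ² - 6λ + 5 = 0
Solving: λ = 1, 5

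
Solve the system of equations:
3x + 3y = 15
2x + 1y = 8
x = 3, y = 2

Use elimination (row reduction):
Equation 1: 3x + 3y = 15.
Equation 2: 2x + 1y = 8.
Multiply Eq1 by 2 and Eq2 by 3: 6x + 6y = 30;  6x + 3y = 24.
Subtract: (-3)y = -6, so y = 2.
Back-substitute into Eq1: 3x + 3*(2) = 15, so x = 3.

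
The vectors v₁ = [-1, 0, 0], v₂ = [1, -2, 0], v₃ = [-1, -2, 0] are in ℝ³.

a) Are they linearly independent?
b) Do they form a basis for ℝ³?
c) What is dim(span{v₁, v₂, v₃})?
Not independent, not a basis, dim(span) = 2

Check whether v₃ can be written as a linear combination of v₁ and v₂.
v₃ = (2)·v₁ + (1)·v₂ = [-1, -2, 0], so the three vectors are linearly dependent.
Thus they do not form a basis for ℝ³, and dim(span{v₁, v₂, v₃}) = 2 (spanned by v₁ and v₂).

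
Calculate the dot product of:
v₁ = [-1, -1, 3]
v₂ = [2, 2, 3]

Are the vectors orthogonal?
5, No

The dot product is the sum of products of corresponding components.
v₁·v₂ = (-1)*(2) + (-1)*(2) + (3)*(3) = -2 - 2 + 9 = 5.
Two vectors are orthogonal iff their dot product is 0; here the dot product is 5, so the vectors are not orthogonal.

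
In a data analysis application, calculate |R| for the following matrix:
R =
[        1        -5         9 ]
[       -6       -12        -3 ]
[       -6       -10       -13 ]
det(R) = 318

Expand along row 0 (cofactor expansion): det(R) = a*(e*i - f*h) - b*(d*i - f*g) + c*(d*h - e*g), where the 3×3 is [[a, b, c], [d, e, f], [g, h, i]].
Minor M_00 = (-12)*(-13) - (-3)*(-10) = 156 - 30 = 126.
Minor M_01 = (-6)*(-13) - (-3)*(-6) = 78 - 18 = 60.
Minor M_02 = (-6)*(-10) - (-12)*(-6) = 60 - 72 = -12.
det(R) = (1)*(126) - (-5)*(60) + (9)*(-12) = 126 + 300 - 108 = 318.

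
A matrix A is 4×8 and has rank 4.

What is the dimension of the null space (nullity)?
4

The rank-nullity theorem for an m×n matrix states:
rank(A) + nullity(A) = n (the number of columns).
Here n = 8 and rank(A) = 4, so nullity(A) = 8 - 4 = 4.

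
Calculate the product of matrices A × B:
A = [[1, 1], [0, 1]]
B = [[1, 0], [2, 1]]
[[3, 1], [2, 1]]

Matrix multiplication:
C[0][0] = 1×1 + 1×2 = 3
C[0][1] = 1×0 + 1×1 = 1
C[1][0] = 0×1 + 1×2 = 2
C[1][1] = 0×0 + 1×1 = 1
Result: [[3, 1], [2, 1]]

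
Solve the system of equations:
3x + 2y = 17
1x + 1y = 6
x = 5, y = 1

Use elimination (row reduction):
Equation 1: 3x + 2y = 17.
Equation 2: 1x + 1y = 6.
Multiply Eq1 by 1 and Eq2 by 3: 3x + 2y = 17;  3x + 3y = 18.
Subtract: (1)y = 1, so y = 1.
Back-substitute into Eq1: 3x + 2*(1) = 17, so x = 5.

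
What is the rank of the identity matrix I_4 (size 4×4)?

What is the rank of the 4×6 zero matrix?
rank(I_4) = 4, rank(0) = 0

The identity I_4 has 4 columns that are the standard basis vectors e_1, …, e_4. These are linearly independent, so all 4 columns are pivots and rank(I_4) = 4.
The 4×6 zero matrix has every entry zero, so every row is the zero row and there are no pivots; rank(0) = 0.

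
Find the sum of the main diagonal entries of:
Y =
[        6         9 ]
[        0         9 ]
tr(Y) = 6 + 9 = 15

The trace of a square matrix is the sum of its diagonal entries.
Diagonal entries of Y: Y[0][0] = 6, Y[1][1] = 9.
tr(Y) = 6 + 9 = 15.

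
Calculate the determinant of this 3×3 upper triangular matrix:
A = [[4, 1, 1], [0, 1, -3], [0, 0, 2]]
8

The determinant of a triangular matrix is the product of its diagonal entries (the off-diagonal entries above the diagonal do not affect it).
det(A) = (4) * (1) * (2) = 8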